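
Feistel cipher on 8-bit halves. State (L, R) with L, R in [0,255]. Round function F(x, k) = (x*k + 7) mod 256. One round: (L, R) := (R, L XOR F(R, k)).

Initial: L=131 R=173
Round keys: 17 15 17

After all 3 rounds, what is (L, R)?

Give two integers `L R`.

Round 1 (k=17): L=173 R=7
Round 2 (k=15): L=7 R=221
Round 3 (k=17): L=221 R=179

Answer: 221 179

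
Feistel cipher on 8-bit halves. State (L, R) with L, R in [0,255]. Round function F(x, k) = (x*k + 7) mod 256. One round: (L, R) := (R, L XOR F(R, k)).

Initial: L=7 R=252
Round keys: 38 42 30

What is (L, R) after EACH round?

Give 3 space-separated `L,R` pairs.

Answer: 252,104 104,235 235,249

Derivation:
Round 1 (k=38): L=252 R=104
Round 2 (k=42): L=104 R=235
Round 3 (k=30): L=235 R=249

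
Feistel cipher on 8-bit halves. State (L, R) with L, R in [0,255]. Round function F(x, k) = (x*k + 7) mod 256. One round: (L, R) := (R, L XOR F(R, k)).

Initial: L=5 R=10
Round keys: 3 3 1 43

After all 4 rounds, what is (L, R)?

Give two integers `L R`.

Answer: 84 78

Derivation:
Round 1 (k=3): L=10 R=32
Round 2 (k=3): L=32 R=109
Round 3 (k=1): L=109 R=84
Round 4 (k=43): L=84 R=78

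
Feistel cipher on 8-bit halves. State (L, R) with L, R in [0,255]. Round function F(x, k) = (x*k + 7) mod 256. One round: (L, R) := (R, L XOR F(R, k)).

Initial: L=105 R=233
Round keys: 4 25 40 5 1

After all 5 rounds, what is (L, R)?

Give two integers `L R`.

Answer: 112 50

Derivation:
Round 1 (k=4): L=233 R=194
Round 2 (k=25): L=194 R=16
Round 3 (k=40): L=16 R=69
Round 4 (k=5): L=69 R=112
Round 5 (k=1): L=112 R=50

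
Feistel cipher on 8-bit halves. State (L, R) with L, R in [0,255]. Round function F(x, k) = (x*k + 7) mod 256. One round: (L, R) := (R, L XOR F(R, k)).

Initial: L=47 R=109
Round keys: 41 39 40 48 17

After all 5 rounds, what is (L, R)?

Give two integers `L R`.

Round 1 (k=41): L=109 R=83
Round 2 (k=39): L=83 R=193
Round 3 (k=40): L=193 R=124
Round 4 (k=48): L=124 R=134
Round 5 (k=17): L=134 R=145

Answer: 134 145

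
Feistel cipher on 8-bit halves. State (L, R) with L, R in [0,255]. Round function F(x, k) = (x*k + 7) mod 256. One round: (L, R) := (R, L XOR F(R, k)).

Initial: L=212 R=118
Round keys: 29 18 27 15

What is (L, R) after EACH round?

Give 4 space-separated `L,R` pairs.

Answer: 118,177 177,15 15,45 45,165

Derivation:
Round 1 (k=29): L=118 R=177
Round 2 (k=18): L=177 R=15
Round 3 (k=27): L=15 R=45
Round 4 (k=15): L=45 R=165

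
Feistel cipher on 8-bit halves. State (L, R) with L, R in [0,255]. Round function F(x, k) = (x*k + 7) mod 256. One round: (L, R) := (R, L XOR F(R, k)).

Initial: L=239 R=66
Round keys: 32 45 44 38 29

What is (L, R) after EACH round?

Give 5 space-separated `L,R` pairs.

Round 1 (k=32): L=66 R=168
Round 2 (k=45): L=168 R=205
Round 3 (k=44): L=205 R=235
Round 4 (k=38): L=235 R=36
Round 5 (k=29): L=36 R=240

Answer: 66,168 168,205 205,235 235,36 36,240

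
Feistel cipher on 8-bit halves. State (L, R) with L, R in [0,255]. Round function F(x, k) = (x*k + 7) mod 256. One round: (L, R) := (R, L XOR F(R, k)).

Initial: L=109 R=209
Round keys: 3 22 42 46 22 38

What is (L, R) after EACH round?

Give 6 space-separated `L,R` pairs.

Answer: 209,23 23,208 208,48 48,119 119,113 113,186

Derivation:
Round 1 (k=3): L=209 R=23
Round 2 (k=22): L=23 R=208
Round 3 (k=42): L=208 R=48
Round 4 (k=46): L=48 R=119
Round 5 (k=22): L=119 R=113
Round 6 (k=38): L=113 R=186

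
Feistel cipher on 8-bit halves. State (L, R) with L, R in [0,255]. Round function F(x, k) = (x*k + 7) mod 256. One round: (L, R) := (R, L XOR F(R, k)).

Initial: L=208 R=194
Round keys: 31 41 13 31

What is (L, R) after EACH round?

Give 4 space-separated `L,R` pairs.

Answer: 194,85 85,102 102,96 96,193

Derivation:
Round 1 (k=31): L=194 R=85
Round 2 (k=41): L=85 R=102
Round 3 (k=13): L=102 R=96
Round 4 (k=31): L=96 R=193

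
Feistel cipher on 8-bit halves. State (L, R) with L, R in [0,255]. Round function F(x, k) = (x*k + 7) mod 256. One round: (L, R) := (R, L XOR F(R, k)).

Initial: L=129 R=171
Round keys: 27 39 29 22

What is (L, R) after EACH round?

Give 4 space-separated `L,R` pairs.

Round 1 (k=27): L=171 R=145
Round 2 (k=39): L=145 R=181
Round 3 (k=29): L=181 R=25
Round 4 (k=22): L=25 R=152

Answer: 171,145 145,181 181,25 25,152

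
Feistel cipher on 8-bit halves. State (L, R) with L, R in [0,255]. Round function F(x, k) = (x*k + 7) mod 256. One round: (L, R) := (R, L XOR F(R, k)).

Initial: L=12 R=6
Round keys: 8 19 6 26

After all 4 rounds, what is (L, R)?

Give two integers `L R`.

Round 1 (k=8): L=6 R=59
Round 2 (k=19): L=59 R=110
Round 3 (k=6): L=110 R=160
Round 4 (k=26): L=160 R=41

Answer: 160 41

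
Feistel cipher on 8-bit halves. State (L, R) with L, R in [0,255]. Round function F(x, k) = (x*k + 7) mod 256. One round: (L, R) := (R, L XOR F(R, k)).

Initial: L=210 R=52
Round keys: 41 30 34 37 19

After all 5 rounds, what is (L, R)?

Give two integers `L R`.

Answer: 70 217

Derivation:
Round 1 (k=41): L=52 R=137
Round 2 (k=30): L=137 R=33
Round 3 (k=34): L=33 R=224
Round 4 (k=37): L=224 R=70
Round 5 (k=19): L=70 R=217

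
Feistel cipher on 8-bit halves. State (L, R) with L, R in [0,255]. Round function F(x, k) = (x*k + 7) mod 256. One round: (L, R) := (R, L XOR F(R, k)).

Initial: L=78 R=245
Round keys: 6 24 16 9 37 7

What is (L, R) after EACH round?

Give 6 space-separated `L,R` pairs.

Round 1 (k=6): L=245 R=139
Round 2 (k=24): L=139 R=250
Round 3 (k=16): L=250 R=44
Round 4 (k=9): L=44 R=105
Round 5 (k=37): L=105 R=24
Round 6 (k=7): L=24 R=198

Answer: 245,139 139,250 250,44 44,105 105,24 24,198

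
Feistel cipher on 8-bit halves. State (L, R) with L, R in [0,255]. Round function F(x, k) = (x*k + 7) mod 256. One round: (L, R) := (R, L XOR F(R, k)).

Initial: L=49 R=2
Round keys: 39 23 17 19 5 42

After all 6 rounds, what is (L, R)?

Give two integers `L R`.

Round 1 (k=39): L=2 R=100
Round 2 (k=23): L=100 R=1
Round 3 (k=17): L=1 R=124
Round 4 (k=19): L=124 R=58
Round 5 (k=5): L=58 R=85
Round 6 (k=42): L=85 R=195

Answer: 85 195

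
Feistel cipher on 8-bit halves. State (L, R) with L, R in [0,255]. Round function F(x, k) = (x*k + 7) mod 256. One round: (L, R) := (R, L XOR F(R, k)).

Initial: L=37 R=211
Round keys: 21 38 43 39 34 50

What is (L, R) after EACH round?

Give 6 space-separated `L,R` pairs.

Answer: 211,115 115,202 202,134 134,187 187,91 91,118

Derivation:
Round 1 (k=21): L=211 R=115
Round 2 (k=38): L=115 R=202
Round 3 (k=43): L=202 R=134
Round 4 (k=39): L=134 R=187
Round 5 (k=34): L=187 R=91
Round 6 (k=50): L=91 R=118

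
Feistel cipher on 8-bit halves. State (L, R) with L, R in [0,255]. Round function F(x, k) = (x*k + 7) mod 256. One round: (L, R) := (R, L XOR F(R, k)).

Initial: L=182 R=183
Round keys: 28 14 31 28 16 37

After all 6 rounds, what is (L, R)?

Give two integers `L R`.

Round 1 (k=28): L=183 R=189
Round 2 (k=14): L=189 R=234
Round 3 (k=31): L=234 R=224
Round 4 (k=28): L=224 R=109
Round 5 (k=16): L=109 R=55
Round 6 (k=37): L=55 R=151

Answer: 55 151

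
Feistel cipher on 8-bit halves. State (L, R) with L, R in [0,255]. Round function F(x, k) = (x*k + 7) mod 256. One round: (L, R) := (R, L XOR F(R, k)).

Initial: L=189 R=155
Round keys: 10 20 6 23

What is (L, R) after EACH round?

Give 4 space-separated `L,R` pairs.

Answer: 155,168 168,188 188,199 199,84

Derivation:
Round 1 (k=10): L=155 R=168
Round 2 (k=20): L=168 R=188
Round 3 (k=6): L=188 R=199
Round 4 (k=23): L=199 R=84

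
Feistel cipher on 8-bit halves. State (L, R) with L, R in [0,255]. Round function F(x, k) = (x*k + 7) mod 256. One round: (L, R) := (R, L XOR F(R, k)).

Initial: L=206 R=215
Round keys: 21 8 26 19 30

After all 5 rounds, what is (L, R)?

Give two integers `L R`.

Answer: 176 164

Derivation:
Round 1 (k=21): L=215 R=100
Round 2 (k=8): L=100 R=240
Round 3 (k=26): L=240 R=3
Round 4 (k=19): L=3 R=176
Round 5 (k=30): L=176 R=164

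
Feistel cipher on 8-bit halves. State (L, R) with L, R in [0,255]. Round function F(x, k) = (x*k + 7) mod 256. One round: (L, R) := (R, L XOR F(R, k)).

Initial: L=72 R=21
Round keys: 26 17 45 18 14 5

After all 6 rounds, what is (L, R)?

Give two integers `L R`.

Answer: 206 217

Derivation:
Round 1 (k=26): L=21 R=97
Round 2 (k=17): L=97 R=109
Round 3 (k=45): L=109 R=81
Round 4 (k=18): L=81 R=212
Round 5 (k=14): L=212 R=206
Round 6 (k=5): L=206 R=217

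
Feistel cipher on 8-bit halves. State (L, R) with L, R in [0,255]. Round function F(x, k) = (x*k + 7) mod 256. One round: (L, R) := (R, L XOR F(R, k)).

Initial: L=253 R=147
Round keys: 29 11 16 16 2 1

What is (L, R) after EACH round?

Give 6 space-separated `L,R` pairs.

Answer: 147,83 83,11 11,228 228,76 76,123 123,206

Derivation:
Round 1 (k=29): L=147 R=83
Round 2 (k=11): L=83 R=11
Round 3 (k=16): L=11 R=228
Round 4 (k=16): L=228 R=76
Round 5 (k=2): L=76 R=123
Round 6 (k=1): L=123 R=206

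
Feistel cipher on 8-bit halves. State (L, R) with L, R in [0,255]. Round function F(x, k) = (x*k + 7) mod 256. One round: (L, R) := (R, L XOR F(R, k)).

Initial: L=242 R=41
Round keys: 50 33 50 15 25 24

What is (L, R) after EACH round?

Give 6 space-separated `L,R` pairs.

Round 1 (k=50): L=41 R=251
Round 2 (k=33): L=251 R=75
Round 3 (k=50): L=75 R=86
Round 4 (k=15): L=86 R=90
Round 5 (k=25): L=90 R=135
Round 6 (k=24): L=135 R=245

Answer: 41,251 251,75 75,86 86,90 90,135 135,245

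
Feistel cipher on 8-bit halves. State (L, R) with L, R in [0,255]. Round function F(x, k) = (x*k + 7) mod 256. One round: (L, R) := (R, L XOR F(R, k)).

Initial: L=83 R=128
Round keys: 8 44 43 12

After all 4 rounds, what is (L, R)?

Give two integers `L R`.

Answer: 208 48

Derivation:
Round 1 (k=8): L=128 R=84
Round 2 (k=44): L=84 R=247
Round 3 (k=43): L=247 R=208
Round 4 (k=12): L=208 R=48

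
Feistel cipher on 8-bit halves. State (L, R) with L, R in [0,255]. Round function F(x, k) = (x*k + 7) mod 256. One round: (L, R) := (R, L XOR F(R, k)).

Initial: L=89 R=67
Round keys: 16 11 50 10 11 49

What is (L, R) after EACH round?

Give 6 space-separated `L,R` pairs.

Round 1 (k=16): L=67 R=110
Round 2 (k=11): L=110 R=130
Round 3 (k=50): L=130 R=5
Round 4 (k=10): L=5 R=187
Round 5 (k=11): L=187 R=21
Round 6 (k=49): L=21 R=183

Answer: 67,110 110,130 130,5 5,187 187,21 21,183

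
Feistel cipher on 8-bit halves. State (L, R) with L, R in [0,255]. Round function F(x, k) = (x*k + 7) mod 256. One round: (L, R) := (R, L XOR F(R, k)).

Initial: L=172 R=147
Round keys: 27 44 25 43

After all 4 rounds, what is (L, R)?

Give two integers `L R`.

Answer: 47 72

Derivation:
Round 1 (k=27): L=147 R=36
Round 2 (k=44): L=36 R=164
Round 3 (k=25): L=164 R=47
Round 4 (k=43): L=47 R=72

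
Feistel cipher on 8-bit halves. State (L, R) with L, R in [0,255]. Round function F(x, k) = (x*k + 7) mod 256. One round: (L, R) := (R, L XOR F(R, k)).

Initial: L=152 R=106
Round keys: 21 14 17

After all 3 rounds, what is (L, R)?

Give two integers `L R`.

Answer: 191 151

Derivation:
Round 1 (k=21): L=106 R=33
Round 2 (k=14): L=33 R=191
Round 3 (k=17): L=191 R=151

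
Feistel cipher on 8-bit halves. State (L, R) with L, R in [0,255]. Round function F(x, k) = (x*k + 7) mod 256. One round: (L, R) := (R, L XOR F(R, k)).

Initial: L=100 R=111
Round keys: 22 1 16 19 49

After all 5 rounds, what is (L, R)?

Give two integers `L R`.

Answer: 254 103

Derivation:
Round 1 (k=22): L=111 R=245
Round 2 (k=1): L=245 R=147
Round 3 (k=16): L=147 R=194
Round 4 (k=19): L=194 R=254
Round 5 (k=49): L=254 R=103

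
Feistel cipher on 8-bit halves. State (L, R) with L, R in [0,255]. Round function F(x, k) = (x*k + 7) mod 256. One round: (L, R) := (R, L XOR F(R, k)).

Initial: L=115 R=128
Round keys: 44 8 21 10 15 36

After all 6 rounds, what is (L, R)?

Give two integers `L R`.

Answer: 93 47

Derivation:
Round 1 (k=44): L=128 R=116
Round 2 (k=8): L=116 R=39
Round 3 (k=21): L=39 R=78
Round 4 (k=10): L=78 R=52
Round 5 (k=15): L=52 R=93
Round 6 (k=36): L=93 R=47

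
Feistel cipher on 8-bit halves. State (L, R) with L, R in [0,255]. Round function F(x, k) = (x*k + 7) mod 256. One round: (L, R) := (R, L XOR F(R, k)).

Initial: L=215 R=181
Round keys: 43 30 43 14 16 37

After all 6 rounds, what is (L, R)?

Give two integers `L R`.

Round 1 (k=43): L=181 R=185
Round 2 (k=30): L=185 R=0
Round 3 (k=43): L=0 R=190
Round 4 (k=14): L=190 R=107
Round 5 (k=16): L=107 R=9
Round 6 (k=37): L=9 R=63

Answer: 9 63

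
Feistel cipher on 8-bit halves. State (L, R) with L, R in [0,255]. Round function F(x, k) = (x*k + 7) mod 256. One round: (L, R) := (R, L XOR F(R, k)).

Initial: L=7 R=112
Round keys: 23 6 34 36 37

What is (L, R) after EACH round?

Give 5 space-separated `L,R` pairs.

Round 1 (k=23): L=112 R=16
Round 2 (k=6): L=16 R=23
Round 3 (k=34): L=23 R=5
Round 4 (k=36): L=5 R=172
Round 5 (k=37): L=172 R=230

Answer: 112,16 16,23 23,5 5,172 172,230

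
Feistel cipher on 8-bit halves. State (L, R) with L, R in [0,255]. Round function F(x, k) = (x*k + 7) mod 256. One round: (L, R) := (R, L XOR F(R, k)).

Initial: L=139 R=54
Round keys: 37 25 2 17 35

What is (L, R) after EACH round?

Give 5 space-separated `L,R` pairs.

Round 1 (k=37): L=54 R=94
Round 2 (k=25): L=94 R=3
Round 3 (k=2): L=3 R=83
Round 4 (k=17): L=83 R=137
Round 5 (k=35): L=137 R=145

Answer: 54,94 94,3 3,83 83,137 137,145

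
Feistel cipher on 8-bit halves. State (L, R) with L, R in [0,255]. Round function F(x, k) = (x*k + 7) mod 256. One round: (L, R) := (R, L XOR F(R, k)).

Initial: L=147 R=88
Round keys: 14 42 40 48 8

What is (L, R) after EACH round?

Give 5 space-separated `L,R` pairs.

Answer: 88,68 68,119 119,219 219,96 96,220

Derivation:
Round 1 (k=14): L=88 R=68
Round 2 (k=42): L=68 R=119
Round 3 (k=40): L=119 R=219
Round 4 (k=48): L=219 R=96
Round 5 (k=8): L=96 R=220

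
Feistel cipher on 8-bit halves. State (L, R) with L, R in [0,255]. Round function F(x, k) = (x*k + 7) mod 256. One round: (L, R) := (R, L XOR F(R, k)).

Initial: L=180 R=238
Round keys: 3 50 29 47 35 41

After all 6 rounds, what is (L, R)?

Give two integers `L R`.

Answer: 51 133

Derivation:
Round 1 (k=3): L=238 R=101
Round 2 (k=50): L=101 R=47
Round 3 (k=29): L=47 R=63
Round 4 (k=47): L=63 R=183
Round 5 (k=35): L=183 R=51
Round 6 (k=41): L=51 R=133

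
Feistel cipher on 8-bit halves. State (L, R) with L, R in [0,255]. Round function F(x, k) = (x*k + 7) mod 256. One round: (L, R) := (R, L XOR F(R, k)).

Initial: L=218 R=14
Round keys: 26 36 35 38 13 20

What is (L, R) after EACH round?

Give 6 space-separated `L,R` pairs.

Answer: 14,169 169,197 197,95 95,228 228,196 196,179

Derivation:
Round 1 (k=26): L=14 R=169
Round 2 (k=36): L=169 R=197
Round 3 (k=35): L=197 R=95
Round 4 (k=38): L=95 R=228
Round 5 (k=13): L=228 R=196
Round 6 (k=20): L=196 R=179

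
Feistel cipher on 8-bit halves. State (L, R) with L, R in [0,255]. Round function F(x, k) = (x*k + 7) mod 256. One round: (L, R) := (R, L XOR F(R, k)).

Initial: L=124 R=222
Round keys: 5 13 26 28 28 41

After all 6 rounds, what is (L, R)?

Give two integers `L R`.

Round 1 (k=5): L=222 R=33
Round 2 (k=13): L=33 R=106
Round 3 (k=26): L=106 R=234
Round 4 (k=28): L=234 R=245
Round 5 (k=28): L=245 R=57
Round 6 (k=41): L=57 R=221

Answer: 57 221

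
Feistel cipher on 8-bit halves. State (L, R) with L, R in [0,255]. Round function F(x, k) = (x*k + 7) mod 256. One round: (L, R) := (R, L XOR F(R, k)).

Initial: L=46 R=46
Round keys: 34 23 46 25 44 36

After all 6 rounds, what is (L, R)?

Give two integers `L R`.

Round 1 (k=34): L=46 R=13
Round 2 (k=23): L=13 R=28
Round 3 (k=46): L=28 R=2
Round 4 (k=25): L=2 R=37
Round 5 (k=44): L=37 R=97
Round 6 (k=36): L=97 R=142

Answer: 97 142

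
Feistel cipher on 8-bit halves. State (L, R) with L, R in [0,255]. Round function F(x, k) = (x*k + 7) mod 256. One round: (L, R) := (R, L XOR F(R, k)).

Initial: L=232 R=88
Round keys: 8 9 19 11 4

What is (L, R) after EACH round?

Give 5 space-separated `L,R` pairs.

Round 1 (k=8): L=88 R=47
Round 2 (k=9): L=47 R=246
Round 3 (k=19): L=246 R=102
Round 4 (k=11): L=102 R=159
Round 5 (k=4): L=159 R=229

Answer: 88,47 47,246 246,102 102,159 159,229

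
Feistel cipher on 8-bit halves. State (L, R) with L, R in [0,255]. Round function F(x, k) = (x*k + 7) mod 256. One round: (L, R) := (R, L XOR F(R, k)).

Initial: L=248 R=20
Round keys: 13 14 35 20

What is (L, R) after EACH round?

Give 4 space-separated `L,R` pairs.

Answer: 20,243 243,69 69,133 133,46

Derivation:
Round 1 (k=13): L=20 R=243
Round 2 (k=14): L=243 R=69
Round 3 (k=35): L=69 R=133
Round 4 (k=20): L=133 R=46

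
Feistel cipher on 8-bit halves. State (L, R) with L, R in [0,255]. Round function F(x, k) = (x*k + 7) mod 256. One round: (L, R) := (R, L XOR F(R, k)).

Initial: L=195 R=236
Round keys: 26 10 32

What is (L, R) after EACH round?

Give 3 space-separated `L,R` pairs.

Answer: 236,60 60,179 179,91

Derivation:
Round 1 (k=26): L=236 R=60
Round 2 (k=10): L=60 R=179
Round 3 (k=32): L=179 R=91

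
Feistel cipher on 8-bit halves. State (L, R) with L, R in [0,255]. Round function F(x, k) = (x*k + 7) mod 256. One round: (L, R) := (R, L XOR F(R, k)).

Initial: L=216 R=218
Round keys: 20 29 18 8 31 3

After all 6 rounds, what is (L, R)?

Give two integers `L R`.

Answer: 8 160

Derivation:
Round 1 (k=20): L=218 R=215
Round 2 (k=29): L=215 R=184
Round 3 (k=18): L=184 R=32
Round 4 (k=8): L=32 R=191
Round 5 (k=31): L=191 R=8
Round 6 (k=3): L=8 R=160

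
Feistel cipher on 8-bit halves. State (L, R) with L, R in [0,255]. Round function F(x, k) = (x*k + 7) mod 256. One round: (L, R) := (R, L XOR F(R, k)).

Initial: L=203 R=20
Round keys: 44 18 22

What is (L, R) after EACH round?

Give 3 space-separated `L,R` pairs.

Answer: 20,188 188,43 43,5

Derivation:
Round 1 (k=44): L=20 R=188
Round 2 (k=18): L=188 R=43
Round 3 (k=22): L=43 R=5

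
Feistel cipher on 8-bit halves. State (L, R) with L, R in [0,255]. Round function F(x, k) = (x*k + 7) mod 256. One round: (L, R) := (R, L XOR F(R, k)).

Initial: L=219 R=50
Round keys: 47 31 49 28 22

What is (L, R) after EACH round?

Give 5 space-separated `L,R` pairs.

Round 1 (k=47): L=50 R=238
Round 2 (k=31): L=238 R=235
Round 3 (k=49): L=235 R=236
Round 4 (k=28): L=236 R=60
Round 5 (k=22): L=60 R=195

Answer: 50,238 238,235 235,236 236,60 60,195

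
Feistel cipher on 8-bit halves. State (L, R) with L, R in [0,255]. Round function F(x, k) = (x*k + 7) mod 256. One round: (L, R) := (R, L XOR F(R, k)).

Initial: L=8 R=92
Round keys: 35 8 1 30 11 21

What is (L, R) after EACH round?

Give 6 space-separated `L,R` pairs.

Round 1 (k=35): L=92 R=147
Round 2 (k=8): L=147 R=195
Round 3 (k=1): L=195 R=89
Round 4 (k=30): L=89 R=182
Round 5 (k=11): L=182 R=128
Round 6 (k=21): L=128 R=49

Answer: 92,147 147,195 195,89 89,182 182,128 128,49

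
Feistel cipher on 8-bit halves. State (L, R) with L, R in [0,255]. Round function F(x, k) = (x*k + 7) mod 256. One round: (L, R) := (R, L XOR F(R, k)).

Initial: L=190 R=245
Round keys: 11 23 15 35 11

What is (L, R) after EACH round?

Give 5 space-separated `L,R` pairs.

Round 1 (k=11): L=245 R=48
Round 2 (k=23): L=48 R=162
Round 3 (k=15): L=162 R=181
Round 4 (k=35): L=181 R=100
Round 5 (k=11): L=100 R=230

Answer: 245,48 48,162 162,181 181,100 100,230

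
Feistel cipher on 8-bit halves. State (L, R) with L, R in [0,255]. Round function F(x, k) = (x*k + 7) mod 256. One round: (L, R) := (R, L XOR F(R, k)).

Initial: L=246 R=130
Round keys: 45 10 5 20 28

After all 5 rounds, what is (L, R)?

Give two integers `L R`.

Answer: 132 82

Derivation:
Round 1 (k=45): L=130 R=23
Round 2 (k=10): L=23 R=111
Round 3 (k=5): L=111 R=37
Round 4 (k=20): L=37 R=132
Round 5 (k=28): L=132 R=82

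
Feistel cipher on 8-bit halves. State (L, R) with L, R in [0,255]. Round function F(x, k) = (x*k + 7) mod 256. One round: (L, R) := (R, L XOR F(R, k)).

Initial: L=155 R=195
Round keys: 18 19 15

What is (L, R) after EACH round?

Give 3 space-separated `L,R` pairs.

Answer: 195,38 38,26 26,171

Derivation:
Round 1 (k=18): L=195 R=38
Round 2 (k=19): L=38 R=26
Round 3 (k=15): L=26 R=171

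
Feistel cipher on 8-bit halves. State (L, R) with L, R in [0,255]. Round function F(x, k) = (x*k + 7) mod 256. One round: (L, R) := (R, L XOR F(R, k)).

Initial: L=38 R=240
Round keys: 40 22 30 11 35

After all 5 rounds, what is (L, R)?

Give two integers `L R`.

Answer: 6 53

Derivation:
Round 1 (k=40): L=240 R=161
Round 2 (k=22): L=161 R=45
Round 3 (k=30): L=45 R=236
Round 4 (k=11): L=236 R=6
Round 5 (k=35): L=6 R=53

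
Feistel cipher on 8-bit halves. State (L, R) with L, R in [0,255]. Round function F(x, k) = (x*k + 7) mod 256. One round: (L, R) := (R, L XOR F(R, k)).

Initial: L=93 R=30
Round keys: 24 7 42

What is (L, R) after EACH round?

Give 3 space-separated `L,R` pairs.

Answer: 30,138 138,211 211,47

Derivation:
Round 1 (k=24): L=30 R=138
Round 2 (k=7): L=138 R=211
Round 3 (k=42): L=211 R=47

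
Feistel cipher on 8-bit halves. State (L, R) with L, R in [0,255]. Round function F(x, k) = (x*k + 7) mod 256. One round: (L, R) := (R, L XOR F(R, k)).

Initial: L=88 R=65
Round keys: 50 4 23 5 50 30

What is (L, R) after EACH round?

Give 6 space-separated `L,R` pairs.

Answer: 65,225 225,202 202,204 204,201 201,133 133,84

Derivation:
Round 1 (k=50): L=65 R=225
Round 2 (k=4): L=225 R=202
Round 3 (k=23): L=202 R=204
Round 4 (k=5): L=204 R=201
Round 5 (k=50): L=201 R=133
Round 6 (k=30): L=133 R=84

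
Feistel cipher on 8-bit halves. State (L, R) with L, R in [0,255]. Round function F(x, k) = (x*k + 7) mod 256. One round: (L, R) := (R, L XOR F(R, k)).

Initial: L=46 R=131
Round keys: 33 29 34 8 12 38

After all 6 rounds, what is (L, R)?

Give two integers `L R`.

Round 1 (k=33): L=131 R=196
Round 2 (k=29): L=196 R=184
Round 3 (k=34): L=184 R=179
Round 4 (k=8): L=179 R=39
Round 5 (k=12): L=39 R=104
Round 6 (k=38): L=104 R=80

Answer: 104 80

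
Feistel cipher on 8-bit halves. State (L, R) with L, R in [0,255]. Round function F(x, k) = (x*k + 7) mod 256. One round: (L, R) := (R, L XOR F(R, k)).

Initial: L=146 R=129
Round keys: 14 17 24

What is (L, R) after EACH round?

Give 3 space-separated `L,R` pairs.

Answer: 129,135 135,127 127,104

Derivation:
Round 1 (k=14): L=129 R=135
Round 2 (k=17): L=135 R=127
Round 3 (k=24): L=127 R=104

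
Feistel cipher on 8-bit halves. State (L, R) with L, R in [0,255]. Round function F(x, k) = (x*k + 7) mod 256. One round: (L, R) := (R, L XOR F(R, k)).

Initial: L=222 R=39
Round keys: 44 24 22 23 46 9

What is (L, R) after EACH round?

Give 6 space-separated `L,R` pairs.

Answer: 39,101 101,88 88,242 242,157 157,207 207,211

Derivation:
Round 1 (k=44): L=39 R=101
Round 2 (k=24): L=101 R=88
Round 3 (k=22): L=88 R=242
Round 4 (k=23): L=242 R=157
Round 5 (k=46): L=157 R=207
Round 6 (k=9): L=207 R=211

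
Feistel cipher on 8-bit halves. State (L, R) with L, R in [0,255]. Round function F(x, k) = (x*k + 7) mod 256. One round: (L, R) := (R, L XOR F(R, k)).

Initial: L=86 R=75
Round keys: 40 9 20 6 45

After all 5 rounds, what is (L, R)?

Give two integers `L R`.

Answer: 240 221

Derivation:
Round 1 (k=40): L=75 R=233
Round 2 (k=9): L=233 R=115
Round 3 (k=20): L=115 R=234
Round 4 (k=6): L=234 R=240
Round 5 (k=45): L=240 R=221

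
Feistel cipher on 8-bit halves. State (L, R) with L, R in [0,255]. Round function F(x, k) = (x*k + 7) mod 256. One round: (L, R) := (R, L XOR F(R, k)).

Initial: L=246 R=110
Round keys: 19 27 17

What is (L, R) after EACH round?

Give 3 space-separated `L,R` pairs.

Answer: 110,199 199,106 106,214

Derivation:
Round 1 (k=19): L=110 R=199
Round 2 (k=27): L=199 R=106
Round 3 (k=17): L=106 R=214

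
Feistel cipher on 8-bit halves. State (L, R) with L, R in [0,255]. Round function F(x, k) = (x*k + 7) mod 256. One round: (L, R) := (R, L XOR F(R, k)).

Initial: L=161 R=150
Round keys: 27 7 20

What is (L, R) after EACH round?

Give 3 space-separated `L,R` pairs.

Answer: 150,120 120,217 217,131

Derivation:
Round 1 (k=27): L=150 R=120
Round 2 (k=7): L=120 R=217
Round 3 (k=20): L=217 R=131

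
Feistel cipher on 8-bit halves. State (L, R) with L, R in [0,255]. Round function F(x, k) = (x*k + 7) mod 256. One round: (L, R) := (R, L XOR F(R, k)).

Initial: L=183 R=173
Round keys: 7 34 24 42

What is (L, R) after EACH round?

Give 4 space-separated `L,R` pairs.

Round 1 (k=7): L=173 R=117
Round 2 (k=34): L=117 R=60
Round 3 (k=24): L=60 R=210
Round 4 (k=42): L=210 R=71

Answer: 173,117 117,60 60,210 210,71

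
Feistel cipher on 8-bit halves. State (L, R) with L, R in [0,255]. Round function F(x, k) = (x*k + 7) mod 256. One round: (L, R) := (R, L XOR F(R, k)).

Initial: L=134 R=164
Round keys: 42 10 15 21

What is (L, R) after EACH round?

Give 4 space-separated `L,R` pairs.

Answer: 164,105 105,133 133,187 187,219

Derivation:
Round 1 (k=42): L=164 R=105
Round 2 (k=10): L=105 R=133
Round 3 (k=15): L=133 R=187
Round 4 (k=21): L=187 R=219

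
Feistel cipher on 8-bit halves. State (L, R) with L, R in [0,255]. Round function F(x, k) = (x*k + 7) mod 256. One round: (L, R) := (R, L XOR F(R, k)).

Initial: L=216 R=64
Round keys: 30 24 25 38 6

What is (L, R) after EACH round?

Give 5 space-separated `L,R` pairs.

Answer: 64,95 95,175 175,65 65,2 2,82

Derivation:
Round 1 (k=30): L=64 R=95
Round 2 (k=24): L=95 R=175
Round 3 (k=25): L=175 R=65
Round 4 (k=38): L=65 R=2
Round 5 (k=6): L=2 R=82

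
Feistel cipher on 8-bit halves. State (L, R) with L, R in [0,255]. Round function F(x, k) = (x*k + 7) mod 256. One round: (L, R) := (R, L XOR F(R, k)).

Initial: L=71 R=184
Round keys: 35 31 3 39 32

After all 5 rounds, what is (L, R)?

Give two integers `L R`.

Round 1 (k=35): L=184 R=104
Round 2 (k=31): L=104 R=39
Round 3 (k=3): L=39 R=20
Round 4 (k=39): L=20 R=52
Round 5 (k=32): L=52 R=147

Answer: 52 147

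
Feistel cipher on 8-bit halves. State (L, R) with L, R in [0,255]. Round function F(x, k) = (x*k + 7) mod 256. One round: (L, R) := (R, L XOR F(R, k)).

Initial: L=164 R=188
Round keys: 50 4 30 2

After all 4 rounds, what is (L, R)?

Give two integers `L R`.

Round 1 (k=50): L=188 R=27
Round 2 (k=4): L=27 R=207
Round 3 (k=30): L=207 R=82
Round 4 (k=2): L=82 R=100

Answer: 82 100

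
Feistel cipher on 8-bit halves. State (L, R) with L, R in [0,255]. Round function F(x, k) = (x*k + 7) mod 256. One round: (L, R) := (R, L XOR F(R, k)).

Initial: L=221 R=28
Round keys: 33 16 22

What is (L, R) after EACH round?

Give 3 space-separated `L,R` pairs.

Round 1 (k=33): L=28 R=126
Round 2 (k=16): L=126 R=251
Round 3 (k=22): L=251 R=231

Answer: 28,126 126,251 251,231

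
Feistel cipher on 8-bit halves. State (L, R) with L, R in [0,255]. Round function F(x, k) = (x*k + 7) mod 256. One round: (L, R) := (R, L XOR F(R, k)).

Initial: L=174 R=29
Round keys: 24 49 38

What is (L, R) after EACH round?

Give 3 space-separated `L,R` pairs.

Answer: 29,17 17,85 85,180

Derivation:
Round 1 (k=24): L=29 R=17
Round 2 (k=49): L=17 R=85
Round 3 (k=38): L=85 R=180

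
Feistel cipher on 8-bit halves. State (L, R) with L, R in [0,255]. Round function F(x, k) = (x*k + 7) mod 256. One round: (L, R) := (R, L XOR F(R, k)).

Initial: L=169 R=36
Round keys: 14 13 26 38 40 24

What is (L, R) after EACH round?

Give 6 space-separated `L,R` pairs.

Answer: 36,86 86,65 65,247 247,240 240,112 112,119

Derivation:
Round 1 (k=14): L=36 R=86
Round 2 (k=13): L=86 R=65
Round 3 (k=26): L=65 R=247
Round 4 (k=38): L=247 R=240
Round 5 (k=40): L=240 R=112
Round 6 (k=24): L=112 R=119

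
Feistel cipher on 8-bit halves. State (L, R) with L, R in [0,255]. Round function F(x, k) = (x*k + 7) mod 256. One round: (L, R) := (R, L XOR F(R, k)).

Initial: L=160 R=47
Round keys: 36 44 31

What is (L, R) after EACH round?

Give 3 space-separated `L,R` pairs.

Round 1 (k=36): L=47 R=3
Round 2 (k=44): L=3 R=164
Round 3 (k=31): L=164 R=224

Answer: 47,3 3,164 164,224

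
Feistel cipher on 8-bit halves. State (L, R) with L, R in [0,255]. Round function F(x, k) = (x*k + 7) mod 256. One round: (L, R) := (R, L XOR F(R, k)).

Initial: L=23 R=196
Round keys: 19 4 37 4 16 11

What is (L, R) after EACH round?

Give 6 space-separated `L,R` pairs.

Answer: 196,132 132,211 211,2 2,220 220,197 197,162

Derivation:
Round 1 (k=19): L=196 R=132
Round 2 (k=4): L=132 R=211
Round 3 (k=37): L=211 R=2
Round 4 (k=4): L=2 R=220
Round 5 (k=16): L=220 R=197
Round 6 (k=11): L=197 R=162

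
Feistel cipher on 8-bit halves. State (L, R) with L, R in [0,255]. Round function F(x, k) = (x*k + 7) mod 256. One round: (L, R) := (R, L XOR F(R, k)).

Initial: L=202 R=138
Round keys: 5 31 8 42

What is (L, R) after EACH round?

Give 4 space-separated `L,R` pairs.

Round 1 (k=5): L=138 R=115
Round 2 (k=31): L=115 R=126
Round 3 (k=8): L=126 R=132
Round 4 (k=42): L=132 R=209

Answer: 138,115 115,126 126,132 132,209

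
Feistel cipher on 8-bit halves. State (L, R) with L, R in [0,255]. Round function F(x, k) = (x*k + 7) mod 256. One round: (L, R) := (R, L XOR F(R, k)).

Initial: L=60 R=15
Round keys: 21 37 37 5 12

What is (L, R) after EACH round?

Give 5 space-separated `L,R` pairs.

Round 1 (k=21): L=15 R=126
Round 2 (k=37): L=126 R=50
Round 3 (k=37): L=50 R=63
Round 4 (k=5): L=63 R=112
Round 5 (k=12): L=112 R=120

Answer: 15,126 126,50 50,63 63,112 112,120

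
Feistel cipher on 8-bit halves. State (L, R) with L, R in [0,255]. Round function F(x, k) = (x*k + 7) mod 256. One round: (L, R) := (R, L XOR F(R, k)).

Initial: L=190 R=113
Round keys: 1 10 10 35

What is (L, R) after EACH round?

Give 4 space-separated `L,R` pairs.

Round 1 (k=1): L=113 R=198
Round 2 (k=10): L=198 R=178
Round 3 (k=10): L=178 R=61
Round 4 (k=35): L=61 R=236

Answer: 113,198 198,178 178,61 61,236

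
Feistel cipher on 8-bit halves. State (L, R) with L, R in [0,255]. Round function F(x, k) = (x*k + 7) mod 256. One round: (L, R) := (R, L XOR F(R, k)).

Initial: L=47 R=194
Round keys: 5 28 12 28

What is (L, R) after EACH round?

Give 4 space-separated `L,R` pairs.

Round 1 (k=5): L=194 R=254
Round 2 (k=28): L=254 R=13
Round 3 (k=12): L=13 R=93
Round 4 (k=28): L=93 R=62

Answer: 194,254 254,13 13,93 93,62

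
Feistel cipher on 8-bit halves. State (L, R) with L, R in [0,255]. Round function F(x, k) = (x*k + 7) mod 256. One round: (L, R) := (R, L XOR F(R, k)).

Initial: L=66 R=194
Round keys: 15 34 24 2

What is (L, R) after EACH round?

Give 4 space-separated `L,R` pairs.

Answer: 194,39 39,247 247,8 8,224

Derivation:
Round 1 (k=15): L=194 R=39
Round 2 (k=34): L=39 R=247
Round 3 (k=24): L=247 R=8
Round 4 (k=2): L=8 R=224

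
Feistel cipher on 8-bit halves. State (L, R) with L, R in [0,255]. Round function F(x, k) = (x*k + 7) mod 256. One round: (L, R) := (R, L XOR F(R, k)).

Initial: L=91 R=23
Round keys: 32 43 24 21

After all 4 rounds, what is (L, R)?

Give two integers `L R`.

Round 1 (k=32): L=23 R=188
Round 2 (k=43): L=188 R=140
Round 3 (k=24): L=140 R=155
Round 4 (k=21): L=155 R=50

Answer: 155 50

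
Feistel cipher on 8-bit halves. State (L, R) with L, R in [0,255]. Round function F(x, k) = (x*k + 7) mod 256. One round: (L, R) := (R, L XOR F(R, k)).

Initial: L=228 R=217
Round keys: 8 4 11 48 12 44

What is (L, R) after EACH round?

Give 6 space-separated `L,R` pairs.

Round 1 (k=8): L=217 R=43
Round 2 (k=4): L=43 R=106
Round 3 (k=11): L=106 R=190
Round 4 (k=48): L=190 R=205
Round 5 (k=12): L=205 R=29
Round 6 (k=44): L=29 R=206

Answer: 217,43 43,106 106,190 190,205 205,29 29,206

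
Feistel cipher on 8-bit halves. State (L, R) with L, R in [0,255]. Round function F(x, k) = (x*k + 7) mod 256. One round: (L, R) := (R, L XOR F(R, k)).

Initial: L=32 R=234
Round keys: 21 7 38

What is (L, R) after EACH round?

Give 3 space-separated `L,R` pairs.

Round 1 (k=21): L=234 R=25
Round 2 (k=7): L=25 R=92
Round 3 (k=38): L=92 R=182

Answer: 234,25 25,92 92,182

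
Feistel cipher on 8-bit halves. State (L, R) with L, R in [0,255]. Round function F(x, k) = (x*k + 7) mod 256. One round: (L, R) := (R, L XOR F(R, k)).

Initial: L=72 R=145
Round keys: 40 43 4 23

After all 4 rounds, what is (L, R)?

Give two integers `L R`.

Round 1 (k=40): L=145 R=231
Round 2 (k=43): L=231 R=69
Round 3 (k=4): L=69 R=252
Round 4 (k=23): L=252 R=238

Answer: 252 238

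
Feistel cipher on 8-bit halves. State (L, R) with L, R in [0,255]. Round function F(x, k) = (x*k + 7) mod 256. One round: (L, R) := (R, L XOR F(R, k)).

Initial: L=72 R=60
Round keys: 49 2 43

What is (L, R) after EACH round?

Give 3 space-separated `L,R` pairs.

Answer: 60,203 203,161 161,217

Derivation:
Round 1 (k=49): L=60 R=203
Round 2 (k=2): L=203 R=161
Round 3 (k=43): L=161 R=217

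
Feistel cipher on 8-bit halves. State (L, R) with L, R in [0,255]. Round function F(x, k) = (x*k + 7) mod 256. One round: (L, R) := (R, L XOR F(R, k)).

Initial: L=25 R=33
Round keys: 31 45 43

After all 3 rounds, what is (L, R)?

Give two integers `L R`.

Round 1 (k=31): L=33 R=31
Round 2 (k=45): L=31 R=91
Round 3 (k=43): L=91 R=79

Answer: 91 79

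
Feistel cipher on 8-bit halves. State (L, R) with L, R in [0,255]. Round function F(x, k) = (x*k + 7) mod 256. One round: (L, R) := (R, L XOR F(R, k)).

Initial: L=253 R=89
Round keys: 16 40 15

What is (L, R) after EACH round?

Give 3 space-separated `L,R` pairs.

Round 1 (k=16): L=89 R=106
Round 2 (k=40): L=106 R=206
Round 3 (k=15): L=206 R=115

Answer: 89,106 106,206 206,115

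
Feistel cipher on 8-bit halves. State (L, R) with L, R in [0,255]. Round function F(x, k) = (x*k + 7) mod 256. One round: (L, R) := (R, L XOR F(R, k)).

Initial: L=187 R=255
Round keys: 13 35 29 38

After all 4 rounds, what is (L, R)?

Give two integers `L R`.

Answer: 41 8

Derivation:
Round 1 (k=13): L=255 R=65
Round 2 (k=35): L=65 R=21
Round 3 (k=29): L=21 R=41
Round 4 (k=38): L=41 R=8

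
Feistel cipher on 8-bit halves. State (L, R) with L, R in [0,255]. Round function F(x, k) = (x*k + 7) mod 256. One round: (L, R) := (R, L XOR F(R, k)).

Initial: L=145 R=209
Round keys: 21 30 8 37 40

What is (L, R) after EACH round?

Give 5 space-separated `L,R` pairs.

Round 1 (k=21): L=209 R=189
Round 2 (k=30): L=189 R=252
Round 3 (k=8): L=252 R=90
Round 4 (k=37): L=90 R=245
Round 5 (k=40): L=245 R=21

Answer: 209,189 189,252 252,90 90,245 245,21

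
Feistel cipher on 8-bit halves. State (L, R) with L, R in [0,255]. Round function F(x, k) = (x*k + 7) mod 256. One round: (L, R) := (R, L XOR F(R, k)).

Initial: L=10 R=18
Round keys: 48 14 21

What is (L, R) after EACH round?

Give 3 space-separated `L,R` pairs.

Answer: 18,109 109,239 239,207

Derivation:
Round 1 (k=48): L=18 R=109
Round 2 (k=14): L=109 R=239
Round 3 (k=21): L=239 R=207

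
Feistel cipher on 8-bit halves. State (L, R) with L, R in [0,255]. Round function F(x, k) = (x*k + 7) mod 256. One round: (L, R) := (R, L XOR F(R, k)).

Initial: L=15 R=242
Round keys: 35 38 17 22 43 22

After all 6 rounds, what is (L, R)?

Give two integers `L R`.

Answer: 247 99

Derivation:
Round 1 (k=35): L=242 R=18
Round 2 (k=38): L=18 R=65
Round 3 (k=17): L=65 R=74
Round 4 (k=22): L=74 R=34
Round 5 (k=43): L=34 R=247
Round 6 (k=22): L=247 R=99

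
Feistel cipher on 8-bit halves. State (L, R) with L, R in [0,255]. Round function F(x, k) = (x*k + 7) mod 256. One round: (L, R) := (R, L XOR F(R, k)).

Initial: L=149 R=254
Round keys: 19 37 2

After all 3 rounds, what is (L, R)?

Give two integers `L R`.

Answer: 53 5

Derivation:
Round 1 (k=19): L=254 R=116
Round 2 (k=37): L=116 R=53
Round 3 (k=2): L=53 R=5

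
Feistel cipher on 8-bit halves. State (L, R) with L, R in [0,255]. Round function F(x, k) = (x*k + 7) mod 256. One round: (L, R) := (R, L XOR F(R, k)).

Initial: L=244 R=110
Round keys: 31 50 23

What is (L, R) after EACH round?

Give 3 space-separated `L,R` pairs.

Round 1 (k=31): L=110 R=173
Round 2 (k=50): L=173 R=191
Round 3 (k=23): L=191 R=157

Answer: 110,173 173,191 191,157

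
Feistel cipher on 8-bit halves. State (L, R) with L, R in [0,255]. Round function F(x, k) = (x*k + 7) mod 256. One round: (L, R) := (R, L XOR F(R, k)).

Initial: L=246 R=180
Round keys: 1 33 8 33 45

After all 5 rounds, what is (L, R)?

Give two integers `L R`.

Answer: 209 142

Derivation:
Round 1 (k=1): L=180 R=77
Round 2 (k=33): L=77 R=64
Round 3 (k=8): L=64 R=74
Round 4 (k=33): L=74 R=209
Round 5 (k=45): L=209 R=142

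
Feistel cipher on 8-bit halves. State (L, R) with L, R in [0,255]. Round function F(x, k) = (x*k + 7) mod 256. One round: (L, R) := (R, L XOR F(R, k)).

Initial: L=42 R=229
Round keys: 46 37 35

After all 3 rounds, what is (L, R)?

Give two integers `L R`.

Answer: 239 179

Derivation:
Round 1 (k=46): L=229 R=7
Round 2 (k=37): L=7 R=239
Round 3 (k=35): L=239 R=179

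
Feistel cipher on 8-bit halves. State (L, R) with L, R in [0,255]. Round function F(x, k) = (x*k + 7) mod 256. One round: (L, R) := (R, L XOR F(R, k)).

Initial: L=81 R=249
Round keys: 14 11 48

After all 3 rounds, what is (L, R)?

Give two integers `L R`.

Answer: 122 19

Derivation:
Round 1 (k=14): L=249 R=244
Round 2 (k=11): L=244 R=122
Round 3 (k=48): L=122 R=19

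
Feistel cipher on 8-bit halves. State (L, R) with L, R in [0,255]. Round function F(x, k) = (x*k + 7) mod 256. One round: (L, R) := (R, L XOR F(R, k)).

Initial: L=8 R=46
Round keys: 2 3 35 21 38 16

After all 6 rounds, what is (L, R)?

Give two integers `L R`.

Answer: 195 80

Derivation:
Round 1 (k=2): L=46 R=107
Round 2 (k=3): L=107 R=102
Round 3 (k=35): L=102 R=146
Round 4 (k=21): L=146 R=103
Round 5 (k=38): L=103 R=195
Round 6 (k=16): L=195 R=80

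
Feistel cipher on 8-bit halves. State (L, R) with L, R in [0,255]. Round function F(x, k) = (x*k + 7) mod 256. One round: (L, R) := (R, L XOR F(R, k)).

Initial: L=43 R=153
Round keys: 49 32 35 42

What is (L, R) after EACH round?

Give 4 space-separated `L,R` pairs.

Round 1 (k=49): L=153 R=123
Round 2 (k=32): L=123 R=254
Round 3 (k=35): L=254 R=186
Round 4 (k=42): L=186 R=117

Answer: 153,123 123,254 254,186 186,117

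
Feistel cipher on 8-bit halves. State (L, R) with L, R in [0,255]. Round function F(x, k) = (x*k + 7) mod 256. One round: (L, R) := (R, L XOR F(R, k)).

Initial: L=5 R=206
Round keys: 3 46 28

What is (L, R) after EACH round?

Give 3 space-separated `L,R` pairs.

Answer: 206,116 116,17 17,151

Derivation:
Round 1 (k=3): L=206 R=116
Round 2 (k=46): L=116 R=17
Round 3 (k=28): L=17 R=151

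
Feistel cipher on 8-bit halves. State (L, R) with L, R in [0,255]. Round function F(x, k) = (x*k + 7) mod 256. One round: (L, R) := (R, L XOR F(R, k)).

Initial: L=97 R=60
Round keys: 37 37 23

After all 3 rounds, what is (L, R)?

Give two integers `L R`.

Round 1 (k=37): L=60 R=210
Round 2 (k=37): L=210 R=93
Round 3 (k=23): L=93 R=176

Answer: 93 176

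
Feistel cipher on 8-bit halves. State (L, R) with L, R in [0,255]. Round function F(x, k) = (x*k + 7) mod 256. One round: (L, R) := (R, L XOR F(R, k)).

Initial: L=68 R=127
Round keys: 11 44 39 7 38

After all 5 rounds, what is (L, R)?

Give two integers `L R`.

Answer: 48 240

Derivation:
Round 1 (k=11): L=127 R=56
Round 2 (k=44): L=56 R=216
Round 3 (k=39): L=216 R=215
Round 4 (k=7): L=215 R=48
Round 5 (k=38): L=48 R=240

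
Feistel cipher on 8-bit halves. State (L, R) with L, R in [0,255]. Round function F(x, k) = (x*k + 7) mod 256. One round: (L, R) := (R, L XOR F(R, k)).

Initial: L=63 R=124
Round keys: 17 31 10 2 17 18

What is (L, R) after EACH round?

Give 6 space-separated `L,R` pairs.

Round 1 (k=17): L=124 R=124
Round 2 (k=31): L=124 R=119
Round 3 (k=10): L=119 R=209
Round 4 (k=2): L=209 R=222
Round 5 (k=17): L=222 R=20
Round 6 (k=18): L=20 R=177

Answer: 124,124 124,119 119,209 209,222 222,20 20,177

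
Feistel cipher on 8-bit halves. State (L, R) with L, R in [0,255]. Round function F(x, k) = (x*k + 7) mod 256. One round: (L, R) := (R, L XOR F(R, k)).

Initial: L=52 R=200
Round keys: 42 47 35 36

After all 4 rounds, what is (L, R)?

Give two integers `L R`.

Answer: 24 27

Derivation:
Round 1 (k=42): L=200 R=227
Round 2 (k=47): L=227 R=124
Round 3 (k=35): L=124 R=24
Round 4 (k=36): L=24 R=27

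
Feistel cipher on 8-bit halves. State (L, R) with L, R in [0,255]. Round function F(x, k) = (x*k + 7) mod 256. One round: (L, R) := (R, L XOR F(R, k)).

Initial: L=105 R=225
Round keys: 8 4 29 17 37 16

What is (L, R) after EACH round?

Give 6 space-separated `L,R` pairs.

Answer: 225,102 102,126 126,43 43,156 156,184 184,27

Derivation:
Round 1 (k=8): L=225 R=102
Round 2 (k=4): L=102 R=126
Round 3 (k=29): L=126 R=43
Round 4 (k=17): L=43 R=156
Round 5 (k=37): L=156 R=184
Round 6 (k=16): L=184 R=27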